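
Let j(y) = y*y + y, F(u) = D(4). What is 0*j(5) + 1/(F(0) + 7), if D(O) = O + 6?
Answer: 1/17 ≈ 0.058824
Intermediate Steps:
D(O) = 6 + O
F(u) = 10 (F(u) = 6 + 4 = 10)
j(y) = y + y² (j(y) = y² + y = y + y²)
0*j(5) + 1/(F(0) + 7) = 0*(5*(1 + 5)) + 1/(10 + 7) = 0*(5*6) + 1/17 = 0*30 + 1/17 = 0 + 1/17 = 1/17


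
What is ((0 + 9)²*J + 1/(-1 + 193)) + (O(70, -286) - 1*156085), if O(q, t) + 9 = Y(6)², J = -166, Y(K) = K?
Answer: -32544767/192 ≈ -1.6950e+5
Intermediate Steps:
O(q, t) = 27 (O(q, t) = -9 + 6² = -9 + 36 = 27)
((0 + 9)²*J + 1/(-1 + 193)) + (O(70, -286) - 1*156085) = ((0 + 9)²*(-166) + 1/(-1 + 193)) + (27 - 1*156085) = (9²*(-166) + 1/192) + (27 - 156085) = (81*(-166) + 1/192) - 156058 = (-13446 + 1/192) - 156058 = -2581631/192 - 156058 = -32544767/192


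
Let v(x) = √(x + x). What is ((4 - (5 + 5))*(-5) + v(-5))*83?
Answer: 2490 + 83*I*√10 ≈ 2490.0 + 262.47*I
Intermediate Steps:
v(x) = √2*√x (v(x) = √(2*x) = √2*√x)
((4 - (5 + 5))*(-5) + v(-5))*83 = ((4 - (5 + 5))*(-5) + √2*√(-5))*83 = ((4 - 1*10)*(-5) + √2*(I*√5))*83 = ((4 - 10)*(-5) + I*√10)*83 = (-6*(-5) + I*√10)*83 = (30 + I*√10)*83 = 2490 + 83*I*√10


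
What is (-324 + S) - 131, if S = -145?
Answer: -600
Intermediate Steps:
(-324 + S) - 131 = (-324 - 145) - 131 = -469 - 131 = -600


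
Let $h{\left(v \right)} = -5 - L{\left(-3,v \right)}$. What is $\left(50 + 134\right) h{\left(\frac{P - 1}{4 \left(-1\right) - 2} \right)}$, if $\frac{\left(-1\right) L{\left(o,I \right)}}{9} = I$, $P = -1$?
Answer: $-368$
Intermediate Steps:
$L{\left(o,I \right)} = - 9 I$
$h{\left(v \right)} = -5 + 9 v$ ($h{\left(v \right)} = -5 - - 9 v = -5 + 9 v$)
$\left(50 + 134\right) h{\left(\frac{P - 1}{4 \left(-1\right) - 2} \right)} = \left(50 + 134\right) \left(-5 + 9 \frac{-1 - 1}{4 \left(-1\right) - 2}\right) = 184 \left(-5 + 9 \left(- \frac{2}{-4 - 2}\right)\right) = 184 \left(-5 + 9 \left(- \frac{2}{-6}\right)\right) = 184 \left(-5 + 9 \left(\left(-2\right) \left(- \frac{1}{6}\right)\right)\right) = 184 \left(-5 + 9 \cdot \frac{1}{3}\right) = 184 \left(-5 + 3\right) = 184 \left(-2\right) = -368$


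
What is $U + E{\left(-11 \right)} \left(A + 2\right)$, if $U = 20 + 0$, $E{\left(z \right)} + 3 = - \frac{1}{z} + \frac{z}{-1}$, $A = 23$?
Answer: $\frac{2445}{11} \approx 222.27$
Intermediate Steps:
$E{\left(z \right)} = -3 - z - \frac{1}{z}$ ($E{\left(z \right)} = -3 + \left(- \frac{1}{z} + \frac{z}{-1}\right) = -3 + \left(- \frac{1}{z} + z \left(-1\right)\right) = -3 - \left(z + \frac{1}{z}\right) = -3 - z - \frac{1}{z}$)
$U = 20$
$U + E{\left(-11 \right)} \left(A + 2\right) = 20 + \left(-3 - -11 - \frac{1}{-11}\right) \left(23 + 2\right) = 20 + \left(-3 + 11 - - \frac{1}{11}\right) 25 = 20 + \left(-3 + 11 + \frac{1}{11}\right) 25 = 20 + \frac{89}{11} \cdot 25 = 20 + \frac{2225}{11} = \frac{2445}{11}$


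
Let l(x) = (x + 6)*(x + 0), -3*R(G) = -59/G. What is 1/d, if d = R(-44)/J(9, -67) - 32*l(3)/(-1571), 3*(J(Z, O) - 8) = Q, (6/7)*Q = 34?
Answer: 13202684/6982989 ≈ 1.8907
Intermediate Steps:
Q = 119/3 (Q = (7/6)*34 = 119/3 ≈ 39.667)
J(Z, O) = 191/9 (J(Z, O) = 8 + (⅓)*(119/3) = 8 + 119/9 = 191/9)
R(G) = 59/(3*G) (R(G) = -(-59)/(3*G) = 59/(3*G))
l(x) = x*(6 + x) (l(x) = (6 + x)*x = x*(6 + x))
d = 6982989/13202684 (d = ((59/3)/(-44))/(191/9) - 96*(6 + 3)/(-1571) = ((59/3)*(-1/44))*(9/191) - 96*9*(-1/1571) = -59/132*9/191 - 32*27*(-1/1571) = -177/8404 - 864*(-1/1571) = -177/8404 + 864/1571 = 6982989/13202684 ≈ 0.52891)
1/d = 1/(6982989/13202684) = 13202684/6982989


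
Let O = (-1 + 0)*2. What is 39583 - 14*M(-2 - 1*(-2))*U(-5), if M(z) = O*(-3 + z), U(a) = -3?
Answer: 39835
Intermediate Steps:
O = -2 (O = -1*2 = -2)
M(z) = 6 - 2*z (M(z) = -2*(-3 + z) = 6 - 2*z)
39583 - 14*M(-2 - 1*(-2))*U(-5) = 39583 - 14*(6 - 2*(-2 - 1*(-2)))*(-3) = 39583 - 14*(6 - 2*(-2 + 2))*(-3) = 39583 - 14*(6 - 2*0)*(-3) = 39583 - 14*(6 + 0)*(-3) = 39583 - 14*6*(-3) = 39583 - 84*(-3) = 39583 - 1*(-252) = 39583 + 252 = 39835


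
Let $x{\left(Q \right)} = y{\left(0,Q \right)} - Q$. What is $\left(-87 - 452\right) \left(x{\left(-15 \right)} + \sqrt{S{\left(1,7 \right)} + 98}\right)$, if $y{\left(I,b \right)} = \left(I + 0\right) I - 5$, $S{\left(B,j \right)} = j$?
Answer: $-5390 - 539 \sqrt{105} \approx -10913.0$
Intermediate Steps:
$y{\left(I,b \right)} = -5 + I^{2}$ ($y{\left(I,b \right)} = I I - 5 = I^{2} - 5 = -5 + I^{2}$)
$x{\left(Q \right)} = -5 - Q$ ($x{\left(Q \right)} = \left(-5 + 0^{2}\right) - Q = \left(-5 + 0\right) - Q = -5 - Q$)
$\left(-87 - 452\right) \left(x{\left(-15 \right)} + \sqrt{S{\left(1,7 \right)} + 98}\right) = \left(-87 - 452\right) \left(\left(-5 - -15\right) + \sqrt{7 + 98}\right) = - 539 \left(\left(-5 + 15\right) + \sqrt{105}\right) = - 539 \left(10 + \sqrt{105}\right) = -5390 - 539 \sqrt{105}$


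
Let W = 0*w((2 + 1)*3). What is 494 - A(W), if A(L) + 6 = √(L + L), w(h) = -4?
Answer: 500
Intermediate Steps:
W = 0 (W = 0*(-4) = 0)
A(L) = -6 + √2*√L (A(L) = -6 + √(L + L) = -6 + √(2*L) = -6 + √2*√L)
494 - A(W) = 494 - (-6 + √2*√0) = 494 - (-6 + √2*0) = 494 - (-6 + 0) = 494 - 1*(-6) = 494 + 6 = 500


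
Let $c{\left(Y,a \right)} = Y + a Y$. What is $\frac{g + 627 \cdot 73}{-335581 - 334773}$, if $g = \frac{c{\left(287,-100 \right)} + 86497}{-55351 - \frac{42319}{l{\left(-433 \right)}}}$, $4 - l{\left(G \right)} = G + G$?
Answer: $- \frac{2206005890139}{32309513611906} \approx -0.068277$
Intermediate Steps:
$l{\left(G \right)} = 4 - 2 G$ ($l{\left(G \right)} = 4 - \left(G + G\right) = 4 - 2 G$)
$c{\left(Y,a \right)} = Y + Y a$
$g = - \frac{50533080}{48197689}$ ($g = \frac{287 \left(1 - 100\right) + 86497}{-55351 - \frac{42319}{4 - -866}} = \frac{287 \left(-99\right) + 86497}{-55351 - \frac{42319}{4 + 866}} = \frac{-28413 + 86497}{-55351 - \frac{42319}{870}} = \frac{58084}{-55351 - \frac{42319}{870}} = \frac{58084}{- \frac{48197689}{870}} = 58084 \left(- \frac{870}{48197689}\right) = - \frac{50533080}{48197689} \approx -1.0485$)
$\frac{g + 627 \cdot 73}{-335581 - 334773} = \frac{- \frac{50533080}{48197689} + 627 \cdot 73}{-335581 - 334773} = \frac{- \frac{50533080}{48197689} + 45771}{-670354} = \frac{2206005890139}{48197689} \left(- \frac{1}{670354}\right) = - \frac{2206005890139}{32309513611906}$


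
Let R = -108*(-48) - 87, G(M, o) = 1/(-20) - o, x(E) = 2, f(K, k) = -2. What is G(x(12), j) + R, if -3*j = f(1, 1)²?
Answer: 305897/60 ≈ 5098.3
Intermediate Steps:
j = -4/3 (j = -⅓*(-2)² = -⅓*4 = -4/3 ≈ -1.3333)
G(M, o) = -1/20 - o
R = 5097 (R = 5184 - 87 = 5097)
G(x(12), j) + R = (-1/20 - 1*(-4/3)) + 5097 = (-1/20 + 4/3) + 5097 = 77/60 + 5097 = 305897/60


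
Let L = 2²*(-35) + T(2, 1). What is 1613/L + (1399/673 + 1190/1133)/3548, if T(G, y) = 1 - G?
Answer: -4363444639199/381458852412 ≈ -11.439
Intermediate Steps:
L = -141 (L = 2²*(-35) + (1 - 1*2) = 4*(-35) + (1 - 2) = -140 - 1 = -141)
1613/L + (1399/673 + 1190/1133)/3548 = 1613/(-141) + (1399/673 + 1190/1133)/3548 = 1613*(-1/141) + (1399*(1/673) + 1190*(1/1133))*(1/3548) = -1613/141 + (1399/673 + 1190/1133)*(1/3548) = -1613/141 + (2385937/762509)*(1/3548) = -1613/141 + 2385937/2705381932 = -4363444639199/381458852412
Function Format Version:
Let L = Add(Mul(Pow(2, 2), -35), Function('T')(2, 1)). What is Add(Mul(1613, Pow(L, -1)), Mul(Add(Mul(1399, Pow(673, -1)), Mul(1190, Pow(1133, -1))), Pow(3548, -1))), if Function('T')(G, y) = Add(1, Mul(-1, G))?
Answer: Rational(-4363444639199, 381458852412) ≈ -11.439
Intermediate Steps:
L = -141 (L = Add(Mul(Pow(2, 2), -35), Add(1, Mul(-1, 2))) = Add(Mul(4, -35), Add(1, -2)) = Add(-140, -1) = -141)
Add(Mul(1613, Pow(L, -1)), Mul(Add(Mul(1399, Pow(673, -1)), Mul(1190, Pow(1133, -1))), Pow(3548, -1))) = Add(Mul(1613, Pow(-141, -1)), Mul(Add(Mul(1399, Pow(673, -1)), Mul(1190, Pow(1133, -1))), Pow(3548, -1))) = Add(Mul(1613, Rational(-1, 141)), Mul(Add(Mul(1399, Rational(1, 673)), Mul(1190, Rational(1, 1133))), Rational(1, 3548))) = Add(Rational(-1613, 141), Mul(Add(Rational(1399, 673), Rational(1190, 1133)), Rational(1, 3548))) = Add(Rational(-1613, 141), Mul(Rational(2385937, 762509), Rational(1, 3548))) = Add(Rational(-1613, 141), Rational(2385937, 2705381932)) = Rational(-4363444639199, 381458852412)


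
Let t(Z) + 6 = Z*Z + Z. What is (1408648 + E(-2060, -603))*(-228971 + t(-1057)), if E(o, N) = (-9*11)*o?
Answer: 1430712262420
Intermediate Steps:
t(Z) = -6 + Z + Z² (t(Z) = -6 + (Z*Z + Z) = -6 + (Z² + Z) = -6 + (Z + Z²) = -6 + Z + Z²)
E(o, N) = -99*o
(1408648 + E(-2060, -603))*(-228971 + t(-1057)) = (1408648 - 99*(-2060))*(-228971 + (-6 - 1057 + (-1057)²)) = (1408648 + 203940)*(-228971 + (-6 - 1057 + 1117249)) = 1612588*(-228971 + 1116186) = 1612588*887215 = 1430712262420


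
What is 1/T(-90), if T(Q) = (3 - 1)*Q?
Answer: -1/180 ≈ -0.0055556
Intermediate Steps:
T(Q) = 2*Q
1/T(-90) = 1/(2*(-90)) = 1/(-180) = -1/180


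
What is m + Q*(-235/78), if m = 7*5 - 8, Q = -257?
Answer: 62501/78 ≈ 801.29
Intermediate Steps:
m = 27 (m = 35 - 8 = 27)
m + Q*(-235/78) = 27 - (-60395)/78 = 27 - 257*(-235/78) = 27 + 60395/78 = 62501/78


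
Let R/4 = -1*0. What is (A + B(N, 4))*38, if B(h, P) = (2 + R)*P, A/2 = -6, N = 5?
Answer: -152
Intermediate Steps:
A = -12 (A = 2*(-6) = -12)
R = 0 (R = 4*(-1*0) = 4*0 = 0)
B(h, P) = 2*P (B(h, P) = (2 + 0)*P = 2*P)
(A + B(N, 4))*38 = (-12 + 2*4)*38 = (-12 + 8)*38 = -4*38 = -152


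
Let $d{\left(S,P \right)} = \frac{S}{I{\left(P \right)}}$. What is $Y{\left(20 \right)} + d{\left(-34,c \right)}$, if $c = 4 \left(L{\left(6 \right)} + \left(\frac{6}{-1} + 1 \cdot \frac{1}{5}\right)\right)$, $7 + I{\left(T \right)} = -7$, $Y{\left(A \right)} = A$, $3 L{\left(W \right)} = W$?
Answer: $\frac{157}{7} \approx 22.429$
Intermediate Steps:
$L{\left(W \right)} = \frac{W}{3}$
$I{\left(T \right)} = -14$ ($I{\left(T \right)} = -7 - 7 = -14$)
$c = - \frac{76}{5}$ ($c = 4 \left(\frac{1}{3} \cdot 6 + \left(\frac{6}{-1} + 1 \cdot \frac{1}{5}\right)\right) = 4 \left(2 + \left(6 \left(-1\right) + 1 \cdot \frac{1}{5}\right)\right) = 4 \left(2 + \left(-6 + \frac{1}{5}\right)\right) = 4 \left(2 - \frac{29}{5}\right) = 4 \left(- \frac{19}{5}\right) = - \frac{76}{5} \approx -15.2$)
$d{\left(S,P \right)} = - \frac{S}{14}$ ($d{\left(S,P \right)} = \frac{S}{-14} = S \left(- \frac{1}{14}\right) = - \frac{S}{14}$)
$Y{\left(20 \right)} + d{\left(-34,c \right)} = 20 - - \frac{17}{7} = 20 + \frac{17}{7} = \frac{157}{7}$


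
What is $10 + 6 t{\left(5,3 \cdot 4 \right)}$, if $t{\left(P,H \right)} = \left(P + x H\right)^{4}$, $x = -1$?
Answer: $14416$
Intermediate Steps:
$t{\left(P,H \right)} = \left(P - H\right)^{4}$
$10 + 6 t{\left(5,3 \cdot 4 \right)} = 10 + 6 \left(5 - 3 \cdot 4\right)^{4} = 10 + 6 \left(5 - 12\right)^{4} = 10 + 6 \left(-7\right)^{4} = 10 + 6 \cdot 2401 = 10 + 14406 = 14416$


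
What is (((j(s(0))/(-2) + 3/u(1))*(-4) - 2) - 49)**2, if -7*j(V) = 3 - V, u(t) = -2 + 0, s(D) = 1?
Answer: 101761/49 ≈ 2076.8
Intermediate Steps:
u(t) = -2
j(V) = -3/7 + V/7 (j(V) = -(3 - V)/7 = -3/7 + V/7)
(((j(s(0))/(-2) + 3/u(1))*(-4) - 2) - 49)**2 = ((((-3/7 + (1/7)*1)/(-2) + 3/(-2))*(-4) - 2) - 49)**2 = ((((-3/7 + 1/7)*(-1/2) + 3*(-1/2))*(-4) - 2) - 49)**2 = (((-2/7*(-1/2) - 3/2)*(-4) - 2) - 49)**2 = (((1/7 - 3/2)*(-4) - 2) - 49)**2 = ((-19/14*(-4) - 2) - 49)**2 = ((38/7 - 2) - 49)**2 = (24/7 - 49)**2 = (-319/7)**2 = 101761/49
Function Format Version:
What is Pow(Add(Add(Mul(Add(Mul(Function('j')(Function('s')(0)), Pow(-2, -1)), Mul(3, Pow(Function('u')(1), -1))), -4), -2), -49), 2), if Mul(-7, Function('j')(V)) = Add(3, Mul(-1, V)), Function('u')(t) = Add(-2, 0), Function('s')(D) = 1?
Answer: Rational(101761, 49) ≈ 2076.8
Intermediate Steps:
Function('u')(t) = -2
Function('j')(V) = Add(Rational(-3, 7), Mul(Rational(1, 7), V)) (Function('j')(V) = Mul(Rational(-1, 7), Add(3, Mul(-1, V))) = Add(Rational(-3, 7), Mul(Rational(1, 7), V)))
Pow(Add(Add(Mul(Add(Mul(Function('j')(Function('s')(0)), Pow(-2, -1)), Mul(3, Pow(Function('u')(1), -1))), -4), -2), -49), 2) = Pow(Add(Add(Mul(Add(Mul(Add(Rational(-3, 7), Mul(Rational(1, 7), 1)), Pow(-2, -1)), Mul(3, Pow(-2, -1))), -4), -2), -49), 2) = Pow(Add(Add(Mul(Add(Mul(Add(Rational(-3, 7), Rational(1, 7)), Rational(-1, 2)), Mul(3, Rational(-1, 2))), -4), -2), -49), 2) = Pow(Add(Add(Mul(Add(Mul(Rational(-2, 7), Rational(-1, 2)), Rational(-3, 2)), -4), -2), -49), 2) = Pow(Add(Add(Mul(Add(Rational(1, 7), Rational(-3, 2)), -4), -2), -49), 2) = Pow(Add(Add(Mul(Rational(-19, 14), -4), -2), -49), 2) = Pow(Add(Add(Rational(38, 7), -2), -49), 2) = Pow(Add(Rational(24, 7), -49), 2) = Pow(Rational(-319, 7), 2) = Rational(101761, 49)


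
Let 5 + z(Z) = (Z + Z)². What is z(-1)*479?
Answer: -479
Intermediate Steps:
z(Z) = -5 + 4*Z² (z(Z) = -5 + (Z + Z)² = -5 + (2*Z)² = -5 + 4*Z²)
z(-1)*479 = (-5 + 4*(-1)²)*479 = (-5 + 4*1)*479 = (-5 + 4)*479 = -1*479 = -479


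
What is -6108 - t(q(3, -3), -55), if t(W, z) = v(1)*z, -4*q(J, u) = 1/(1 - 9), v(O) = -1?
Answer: -6163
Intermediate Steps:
q(J, u) = 1/32 (q(J, u) = -1/(4*(1 - 9)) = -1/4/(-8) = -1/4*(-1/8) = 1/32)
t(W, z) = -z
-6108 - t(q(3, -3), -55) = -6108 - (-1)*(-55) = -6108 - 1*55 = -6108 - 55 = -6163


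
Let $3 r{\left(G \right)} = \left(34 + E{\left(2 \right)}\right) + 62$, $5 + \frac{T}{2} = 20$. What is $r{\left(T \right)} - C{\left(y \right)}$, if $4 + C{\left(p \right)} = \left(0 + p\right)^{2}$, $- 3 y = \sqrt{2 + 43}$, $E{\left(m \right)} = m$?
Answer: $\frac{95}{3} \approx 31.667$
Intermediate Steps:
$T = 30$ ($T = -10 + 2 \cdot 20 = -10 + 40 = 30$)
$y = - \sqrt{5}$ ($y = - \frac{\sqrt{2 + 43}}{3} = - \frac{\sqrt{45}}{3} = - \frac{3 \sqrt{5}}{3} = - \sqrt{5} \approx -2.2361$)
$C{\left(p \right)} = -4 + p^{2}$ ($C{\left(p \right)} = -4 + \left(0 + p\right)^{2} = -4 + p^{2}$)
$r{\left(G \right)} = \frac{98}{3}$ ($r{\left(G \right)} = \frac{\left(34 + 2\right) + 62}{3} = \frac{36 + 62}{3} = \frac{1}{3} \cdot 98 = \frac{98}{3}$)
$r{\left(T \right)} - C{\left(y \right)} = \frac{98}{3} - \left(-4 + \left(- \sqrt{5}\right)^{2}\right) = \frac{98}{3} - \left(-4 + 5\right) = \frac{98}{3} - 1 = \frac{95}{3}$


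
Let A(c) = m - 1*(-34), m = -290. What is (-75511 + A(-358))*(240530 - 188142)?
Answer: -3969281596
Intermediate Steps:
A(c) = -256 (A(c) = -290 - 1*(-34) = -290 + 34 = -256)
(-75511 + A(-358))*(240530 - 188142) = (-75511 - 256)*(240530 - 188142) = -75767*52388 = -3969281596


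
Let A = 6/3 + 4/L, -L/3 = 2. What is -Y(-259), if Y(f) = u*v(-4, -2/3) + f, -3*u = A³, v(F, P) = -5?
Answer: 20659/81 ≈ 255.05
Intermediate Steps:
L = -6 (L = -3*2 = -6)
A = 4/3 (A = 6/3 + 4/(-6) = 6*(⅓) + 4*(-⅙) = 2 - ⅔ = 4/3 ≈ 1.3333)
u = -64/81 (u = -(4/3)³/3 = -⅓*64/27 = -64/81 ≈ -0.79012)
Y(f) = 320/81 + f (Y(f) = -64/81*(-5) + f = 320/81 + f)
-Y(-259) = -(320/81 - 259) = -1*(-20659/81) = 20659/81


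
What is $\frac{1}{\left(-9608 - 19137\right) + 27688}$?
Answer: $- \frac{1}{1057} \approx -0.00094607$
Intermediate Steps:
$\frac{1}{\left(-9608 - 19137\right) + 27688} = \frac{1}{-28745 + 27688} = \frac{1}{-1057} = - \frac{1}{1057}$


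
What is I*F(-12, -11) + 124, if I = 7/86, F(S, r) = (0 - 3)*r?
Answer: 10895/86 ≈ 126.69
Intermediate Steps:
F(S, r) = -3*r
I = 7/86 (I = 7*(1/86) = 7/86 ≈ 0.081395)
I*F(-12, -11) + 124 = 7*(-3*(-11))/86 + 124 = (7/86)*33 + 124 = 231/86 + 124 = 10895/86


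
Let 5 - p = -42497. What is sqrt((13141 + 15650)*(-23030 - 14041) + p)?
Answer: I*sqrt(1067268659) ≈ 32669.0*I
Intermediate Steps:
p = 42502 (p = 5 - 1*(-42497) = 5 + 42497 = 42502)
sqrt((13141 + 15650)*(-23030 - 14041) + p) = sqrt((13141 + 15650)*(-23030 - 14041) + 42502) = sqrt(28791*(-37071) + 42502) = sqrt(-1067311161 + 42502) = sqrt(-1067268659) = I*sqrt(1067268659)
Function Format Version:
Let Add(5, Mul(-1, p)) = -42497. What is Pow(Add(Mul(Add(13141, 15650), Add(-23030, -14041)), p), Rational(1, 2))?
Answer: Mul(I, Pow(1067268659, Rational(1, 2))) ≈ Mul(32669., I)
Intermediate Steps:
p = 42502 (p = Add(5, Mul(-1, -42497)) = Add(5, 42497) = 42502)
Pow(Add(Mul(Add(13141, 15650), Add(-23030, -14041)), p), Rational(1, 2)) = Pow(Add(Mul(Add(13141, 15650), Add(-23030, -14041)), 42502), Rational(1, 2)) = Pow(Add(Mul(28791, -37071), 42502), Rational(1, 2)) = Pow(Add(-1067311161, 42502), Rational(1, 2)) = Pow(-1067268659, Rational(1, 2)) = Mul(I, Pow(1067268659, Rational(1, 2)))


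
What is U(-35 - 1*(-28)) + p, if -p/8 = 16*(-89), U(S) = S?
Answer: 11385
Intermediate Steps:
p = 11392 (p = -128*(-89) = -8*(-1424) = 11392)
U(-35 - 1*(-28)) + p = (-35 - 1*(-28)) + 11392 = (-35 + 28) + 11392 = -7 + 11392 = 11385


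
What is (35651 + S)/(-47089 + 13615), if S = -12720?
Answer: -22931/33474 ≈ -0.68504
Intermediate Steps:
(35651 + S)/(-47089 + 13615) = (35651 - 12720)/(-47089 + 13615) = 22931/(-33474) = 22931*(-1/33474) = -22931/33474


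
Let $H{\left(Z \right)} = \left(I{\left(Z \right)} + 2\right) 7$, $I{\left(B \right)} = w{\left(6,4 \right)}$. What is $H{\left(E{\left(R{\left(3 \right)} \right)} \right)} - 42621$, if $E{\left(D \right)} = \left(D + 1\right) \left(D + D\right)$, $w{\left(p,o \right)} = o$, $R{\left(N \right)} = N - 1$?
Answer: $-42579$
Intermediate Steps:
$R{\left(N \right)} = -1 + N$
$I{\left(B \right)} = 4$
$E{\left(D \right)} = 2 D \left(1 + D\right)$ ($E{\left(D \right)} = \left(1 + D\right) 2 D = 2 D \left(1 + D\right)$)
$H{\left(Z \right)} = 42$ ($H{\left(Z \right)} = \left(4 + 2\right) 7 = 6 \cdot 7 = 42$)
$H{\left(E{\left(R{\left(3 \right)} \right)} \right)} - 42621 = 42 - 42621 = -42579$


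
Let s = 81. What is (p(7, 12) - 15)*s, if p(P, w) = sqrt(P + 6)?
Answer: -1215 + 81*sqrt(13) ≈ -922.95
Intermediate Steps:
p(P, w) = sqrt(6 + P)
(p(7, 12) - 15)*s = (sqrt(6 + 7) - 15)*81 = (sqrt(13) - 15)*81 = (-15 + sqrt(13))*81 = -1215 + 81*sqrt(13)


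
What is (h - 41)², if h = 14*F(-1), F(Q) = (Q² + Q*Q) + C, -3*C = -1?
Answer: 625/9 ≈ 69.444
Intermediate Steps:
C = ⅓ (C = -⅓*(-1) = ⅓ ≈ 0.33333)
F(Q) = ⅓ + 2*Q² (F(Q) = (Q² + Q*Q) + ⅓ = (Q² + Q²) + ⅓ = 2*Q² + ⅓ = ⅓ + 2*Q²)
h = 98/3 (h = 14*(⅓ + 2*(-1)²) = 14*(⅓ + 2*1) = 14*(⅓ + 2) = 14*(7/3) = 98/3 ≈ 32.667)
(h - 41)² = (98/3 - 41)² = (-25/3)² = 625/9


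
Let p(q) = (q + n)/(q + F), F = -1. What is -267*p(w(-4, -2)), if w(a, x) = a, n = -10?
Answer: -3738/5 ≈ -747.60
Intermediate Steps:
p(q) = (-10 + q)/(-1 + q) (p(q) = (q - 10)/(q - 1) = (-10 + q)/(-1 + q))
-267*p(w(-4, -2)) = -267*(-10 - 4)/(-1 - 4) = -267*(-14)/(-5) = -(-267)*(-14)/5 = -267*14/5 = -3738/5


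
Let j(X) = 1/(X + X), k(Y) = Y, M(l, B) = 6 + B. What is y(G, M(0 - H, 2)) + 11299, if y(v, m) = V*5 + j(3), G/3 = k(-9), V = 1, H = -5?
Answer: 67825/6 ≈ 11304.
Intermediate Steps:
j(X) = 1/(2*X)
G = -27 (G = 3*(-9) = -27)
y(v, m) = 31/6 (y(v, m) = 1*5 + (1/2)/3 = 5 + (1/2)*(1/3) = 5 + 1/6 = 31/6)
y(G, M(0 - H, 2)) + 11299 = 31/6 + 11299 = 67825/6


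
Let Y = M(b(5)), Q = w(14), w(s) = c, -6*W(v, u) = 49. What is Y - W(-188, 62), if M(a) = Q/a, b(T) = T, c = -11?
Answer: 179/30 ≈ 5.9667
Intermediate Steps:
W(v, u) = -49/6 (W(v, u) = -⅙*49 = -49/6)
w(s) = -11
Q = -11
M(a) = -11/a
Y = -11/5 ≈ -2.2000
Y - W(-188, 62) = -11/5 - 1*(-49/6) = -11/5 + 49/6 = 179/30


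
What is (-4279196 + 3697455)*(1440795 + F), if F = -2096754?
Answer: 381598244619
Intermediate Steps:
(-4279196 + 3697455)*(1440795 + F) = (-4279196 + 3697455)*(1440795 - 2096754) = -581741*(-655959) = 381598244619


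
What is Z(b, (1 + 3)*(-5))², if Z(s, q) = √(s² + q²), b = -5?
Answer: 425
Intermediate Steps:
Z(s, q) = √(q² + s²)
Z(b, (1 + 3)*(-5))² = (√(((1 + 3)*(-5))² + (-5)²))² = (√((4*(-5))² + 25))² = (√((-20)² + 25))² = (√(400 + 25))² = (√425)² = (5*√17)² = 425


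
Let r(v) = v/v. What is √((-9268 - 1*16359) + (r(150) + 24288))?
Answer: I*√1338 ≈ 36.579*I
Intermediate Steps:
r(v) = 1
√((-9268 - 1*16359) + (r(150) + 24288)) = √((-9268 - 1*16359) + (1 + 24288)) = √((-9268 - 16359) + 24289) = √(-25627 + 24289) = √(-1338) = I*√1338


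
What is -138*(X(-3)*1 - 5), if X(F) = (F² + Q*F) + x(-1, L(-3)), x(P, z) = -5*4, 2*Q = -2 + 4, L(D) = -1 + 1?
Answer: 2622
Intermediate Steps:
L(D) = 0
Q = 1 (Q = (-2 + 4)/2 = (½)*2 = 1)
x(P, z) = -20
X(F) = -20 + F + F² (X(F) = (F² + 1*F) - 20 = (F² + F) - 20 = (F + F²) - 20 = -20 + F + F²)
-138*(X(-3)*1 - 5) = -138*((-20 - 3 + (-3)²)*1 - 5) = -138*((-20 - 3 + 9)*1 - 5) = -138*(-14*1 - 5) = -138*(-14 - 5) = -138*(-19) = 2622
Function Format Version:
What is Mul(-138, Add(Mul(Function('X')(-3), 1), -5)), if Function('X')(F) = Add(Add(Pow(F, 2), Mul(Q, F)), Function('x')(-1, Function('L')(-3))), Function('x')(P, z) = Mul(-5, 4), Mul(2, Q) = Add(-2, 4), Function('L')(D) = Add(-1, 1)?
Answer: 2622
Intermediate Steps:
Function('L')(D) = 0
Q = 1 (Q = Mul(Rational(1, 2), Add(-2, 4)) = Mul(Rational(1, 2), 2) = 1)
Function('x')(P, z) = -20
Function('X')(F) = Add(-20, F, Pow(F, 2)) (Function('X')(F) = Add(Add(Pow(F, 2), Mul(1, F)), -20) = Add(Add(Pow(F, 2), F), -20) = Add(Add(F, Pow(F, 2)), -20) = Add(-20, F, Pow(F, 2)))
Mul(-138, Add(Mul(Function('X')(-3), 1), -5)) = Mul(-138, Add(Mul(Add(-20, -3, Pow(-3, 2)), 1), -5)) = Mul(-138, Add(Mul(Add(-20, -3, 9), 1), -5)) = Mul(-138, Add(Mul(-14, 1), -5)) = Mul(-138, Add(-14, -5)) = Mul(-138, -19) = 2622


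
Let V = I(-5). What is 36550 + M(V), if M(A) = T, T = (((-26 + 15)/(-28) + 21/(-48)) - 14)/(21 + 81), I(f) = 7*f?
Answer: 417545627/11424 ≈ 36550.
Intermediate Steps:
V = -35 (V = 7*(-5) = -35)
T = -1573/11424 (T = ((-11*(-1/28) + 21*(-1/48)) - 14)/102 = ((11/28 - 7/16) - 14)*(1/102) = (-5/112 - 14)*(1/102) = -1573/112*1/102 = -1573/11424 ≈ -0.13769)
M(A) = -1573/11424
36550 + M(V) = 36550 - 1573/11424 = 417545627/11424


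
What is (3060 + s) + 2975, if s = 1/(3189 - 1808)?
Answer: 8334336/1381 ≈ 6035.0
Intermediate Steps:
s = 1/1381 ≈ 0.00072411
(3060 + s) + 2975 = (3060 + 1/1381) + 2975 = 4225861/1381 + 2975 = 8334336/1381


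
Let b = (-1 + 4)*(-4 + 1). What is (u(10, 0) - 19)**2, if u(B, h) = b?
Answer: 784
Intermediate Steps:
b = -9 (b = 3*(-3) = -9)
u(B, h) = -9
(u(10, 0) - 19)**2 = (-9 - 19)**2 = (-28)**2 = 784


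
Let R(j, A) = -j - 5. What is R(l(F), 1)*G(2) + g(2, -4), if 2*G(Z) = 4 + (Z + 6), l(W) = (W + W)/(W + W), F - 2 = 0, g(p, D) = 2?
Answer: -34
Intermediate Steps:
F = 2 (F = 2 + 0 = 2)
l(W) = 1 (l(W) = (2*W)/((2*W)) = (2*W)*(1/(2*W)) = 1)
R(j, A) = -5 - j
G(Z) = 5 + Z/2 (G(Z) = (4 + (Z + 6))/2 = (4 + (6 + Z))/2 = (10 + Z)/2 = 5 + Z/2)
R(l(F), 1)*G(2) + g(2, -4) = (-5 - 1*1)*(5 + (½)*2) + 2 = (-5 - 1)*(5 + 1) + 2 = -6*6 + 2 = -36 + 2 = -34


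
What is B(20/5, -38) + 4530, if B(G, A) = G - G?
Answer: 4530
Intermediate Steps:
B(G, A) = 0
B(20/5, -38) + 4530 = 0 + 4530 = 4530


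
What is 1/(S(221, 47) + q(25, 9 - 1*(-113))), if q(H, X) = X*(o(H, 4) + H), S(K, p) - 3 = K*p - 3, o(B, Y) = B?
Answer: 1/16487 ≈ 6.0654e-5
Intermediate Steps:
S(K, p) = K*p (S(K, p) = 3 + (K*p - 3) = 3 + (-3 + K*p) = K*p)
q(H, X) = 2*H*X (q(H, X) = X*(H + H) = X*(2*H) = 2*H*X)
1/(S(221, 47) + q(25, 9 - 1*(-113))) = 1/(221*47 + 2*25*(9 - 1*(-113))) = 1/(10387 + 2*25*(9 + 113)) = 1/(10387 + 2*25*122) = 1/(10387 + 6100) = 1/16487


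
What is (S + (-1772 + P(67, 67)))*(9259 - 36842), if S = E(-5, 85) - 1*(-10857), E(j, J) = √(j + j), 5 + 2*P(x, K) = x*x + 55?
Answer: -626382347/2 - 27583*I*√10 ≈ -3.1319e+8 - 87225.0*I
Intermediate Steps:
P(x, K) = 25 + x²/2 (P(x, K) = -5/2 + (x*x + 55)/2 = -5/2 + (x² + 55)/2 = -5/2 + (55 + x²)/2 = -5/2 + (55/2 + x²/2) = 25 + x²/2)
E(j, J) = √2*√j (E(j, J) = √(2*j) = √2*√j)
S = 10857 + I*√10 (S = √2*√(-5) - 1*(-10857) = √2*(I*√5) + 10857 = I*√10 + 10857 = 10857 + I*√10 ≈ 10857.0 + 3.1623*I)
(S + (-1772 + P(67, 67)))*(9259 - 36842) = ((10857 + I*√10) + (-1772 + (25 + (½)*67²)))*(9259 - 36842) = ((10857 + I*√10) + (-1772 + (25 + (½)*4489)))*(-27583) = ((10857 + I*√10) + (-1772 + (25 + 4489/2)))*(-27583) = ((10857 + I*√10) + (-1772 + 4539/2))*(-27583) = ((10857 + I*√10) + 995/2)*(-27583) = (22709/2 + I*√10)*(-27583) = -626382347/2 - 27583*I*√10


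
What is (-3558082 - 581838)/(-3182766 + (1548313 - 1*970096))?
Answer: 4139920/2604549 ≈ 1.5895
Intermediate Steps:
(-3558082 - 581838)/(-3182766 + (1548313 - 1*970096)) = -4139920/(-3182766 + (1548313 - 970096)) = -4139920/(-3182766 + 578217) = -4139920/(-2604549) = -4139920*(-1/2604549) = 4139920/2604549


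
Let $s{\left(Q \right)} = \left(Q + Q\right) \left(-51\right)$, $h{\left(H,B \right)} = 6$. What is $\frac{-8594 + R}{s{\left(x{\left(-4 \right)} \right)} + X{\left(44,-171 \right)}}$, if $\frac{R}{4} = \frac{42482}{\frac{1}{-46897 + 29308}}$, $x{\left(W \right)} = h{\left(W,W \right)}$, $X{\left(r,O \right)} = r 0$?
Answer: $\frac{1494436093}{306} \approx 4.8838 \cdot 10^{6}$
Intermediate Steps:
$X{\left(r,O \right)} = 0$
$x{\left(W \right)} = 6$
$s{\left(Q \right)} = - 102 Q$ ($s{\left(Q \right)} = 2 Q \left(-51\right) = - 102 Q$)
$R = -2988863592$ ($R = 4 \frac{42482}{\frac{1}{-46897 + 29308}} = 4 \frac{42482}{\frac{1}{-17589}} = 4 \frac{42482}{- \frac{1}{17589}} = 4 \cdot 42482 \left(-17589\right) = 4 \left(-747215898\right) = -2988863592$)
$\frac{-8594 + R}{s{\left(x{\left(-4 \right)} \right)} + X{\left(44,-171 \right)}} = \frac{-8594 - 2988863592}{\left(-102\right) 6 + 0} = - \frac{2988872186}{-612 + 0} = - \frac{2988872186}{-612} = \left(-2988872186\right) \left(- \frac{1}{612}\right) = \frac{1494436093}{306}$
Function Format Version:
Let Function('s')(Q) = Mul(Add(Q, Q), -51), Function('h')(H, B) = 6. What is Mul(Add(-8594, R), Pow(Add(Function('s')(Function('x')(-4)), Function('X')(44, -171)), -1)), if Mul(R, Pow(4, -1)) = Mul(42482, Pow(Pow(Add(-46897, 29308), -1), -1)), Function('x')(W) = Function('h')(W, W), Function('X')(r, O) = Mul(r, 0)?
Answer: Rational(1494436093, 306) ≈ 4.8838e+6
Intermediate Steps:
Function('X')(r, O) = 0
Function('x')(W) = 6
Function('s')(Q) = Mul(-102, Q) (Function('s')(Q) = Mul(Mul(2, Q), -51) = Mul(-102, Q))
R = -2988863592 (R = Mul(4, Mul(42482, Pow(Pow(Add(-46897, 29308), -1), -1))) = Mul(4, Mul(42482, Pow(Pow(-17589, -1), -1))) = Mul(4, Mul(42482, Pow(Rational(-1, 17589), -1))) = Mul(4, Mul(42482, -17589)) = Mul(4, -747215898) = -2988863592)
Mul(Add(-8594, R), Pow(Add(Function('s')(Function('x')(-4)), Function('X')(44, -171)), -1)) = Mul(Add(-8594, -2988863592), Pow(Add(Mul(-102, 6), 0), -1)) = Mul(-2988872186, Pow(Add(-612, 0), -1)) = Mul(-2988872186, Pow(-612, -1)) = Mul(-2988872186, Rational(-1, 612)) = Rational(1494436093, 306)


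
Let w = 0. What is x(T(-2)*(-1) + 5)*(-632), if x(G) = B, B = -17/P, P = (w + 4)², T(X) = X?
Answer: 1343/2 ≈ 671.50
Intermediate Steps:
P = 16 (P = (0 + 4)² = 4² = 16)
B = -17/16 ≈ -1.0625
x(G) = -17/16
x(T(-2)*(-1) + 5)*(-632) = -17/16*(-632) = 1343/2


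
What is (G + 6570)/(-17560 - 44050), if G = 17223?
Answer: -23793/61610 ≈ -0.38619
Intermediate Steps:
(G + 6570)/(-17560 - 44050) = (17223 + 6570)/(-17560 - 44050) = 23793/(-61610) = 23793*(-1/61610) = -23793/61610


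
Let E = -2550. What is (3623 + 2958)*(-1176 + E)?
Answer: -24520806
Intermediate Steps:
(3623 + 2958)*(-1176 + E) = (3623 + 2958)*(-1176 - 2550) = 6581*(-3726) = -24520806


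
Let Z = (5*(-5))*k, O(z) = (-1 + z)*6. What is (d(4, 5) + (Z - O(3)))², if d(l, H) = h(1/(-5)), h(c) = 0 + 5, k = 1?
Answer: 1024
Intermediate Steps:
O(z) = -6 + 6*z
Z = -25 (Z = (5*(-5))*1 = -25*1 = -25)
h(c) = 5
d(l, H) = 5
(d(4, 5) + (Z - O(3)))² = (5 + (-25 - (-6 + 6*3)))² = (5 + (-25 - (-6 + 18)))² = (5 + (-25 - 1*12))² = (5 + (-25 - 12))² = (5 - 37)² = (-32)² = 1024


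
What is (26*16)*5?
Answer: 2080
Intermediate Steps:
(26*16)*5 = 416*5 = 2080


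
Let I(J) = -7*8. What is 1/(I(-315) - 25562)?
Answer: -1/25618 ≈ -3.9035e-5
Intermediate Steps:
I(J) = -56
1/(I(-315) - 25562) = 1/(-56 - 25562) = 1/(-25618) = -1/25618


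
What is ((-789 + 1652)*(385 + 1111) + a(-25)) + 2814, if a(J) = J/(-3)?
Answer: 3881611/3 ≈ 1.2939e+6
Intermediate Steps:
a(J) = -J/3 (a(J) = J*(-1/3) = -J/3)
((-789 + 1652)*(385 + 1111) + a(-25)) + 2814 = ((-789 + 1652)*(385 + 1111) - 1/3*(-25)) + 2814 = (863*1496 + 25/3) + 2814 = (1291048 + 25/3) + 2814 = 3873169/3 + 2814 = 3881611/3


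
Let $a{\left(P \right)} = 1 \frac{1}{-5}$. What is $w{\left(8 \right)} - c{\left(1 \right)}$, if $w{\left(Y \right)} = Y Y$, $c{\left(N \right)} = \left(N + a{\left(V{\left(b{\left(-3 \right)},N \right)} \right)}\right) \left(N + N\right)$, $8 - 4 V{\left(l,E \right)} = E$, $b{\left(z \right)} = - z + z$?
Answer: $\frac{312}{5} \approx 62.4$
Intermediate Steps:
$b{\left(z \right)} = 0$
$V{\left(l,E \right)} = 2 - \frac{E}{4}$
$a{\left(P \right)} = - \frac{1}{5}$ ($a{\left(P \right)} = 1 \left(- \frac{1}{5}\right) = - \frac{1}{5}$)
$c{\left(N \right)} = 2 N \left(- \frac{1}{5} + N\right)$ ($c{\left(N \right)} = \left(N - \frac{1}{5}\right) \left(N + N\right) = \left(- \frac{1}{5} + N\right) 2 N = 2 N \left(- \frac{1}{5} + N\right)$)
$w{\left(Y \right)} = Y^{2}$
$w{\left(8 \right)} - c{\left(1 \right)} = 8^{2} - \frac{2}{5} \cdot 1 \left(-1 + 5 \cdot 1\right) = 64 - \frac{2}{5} \cdot 1 \left(-1 + 5\right) = 64 - \frac{2}{5} \cdot 1 \cdot 4 = 64 - \frac{8}{5} = \frac{312}{5}$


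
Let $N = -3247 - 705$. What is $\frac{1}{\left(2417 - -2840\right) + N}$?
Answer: $\frac{1}{1305} \approx 0.00076628$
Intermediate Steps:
$N = -3952$ ($N = -3247 - 705 = -3952$)
$\frac{1}{\left(2417 - -2840\right) + N} = \frac{1}{\left(2417 - -2840\right) - 3952} = \frac{1}{\left(2417 + 2840\right) - 3952} = \frac{1}{5257 - 3952} = \frac{1}{1305}$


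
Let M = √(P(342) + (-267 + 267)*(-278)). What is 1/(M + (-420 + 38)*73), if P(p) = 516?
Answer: -13943/388814240 - √129/388814240 ≈ -3.5890e-5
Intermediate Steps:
M = 2*√129 (M = √(516 + (-267 + 267)*(-278)) = √(516 + 0*(-278)) = √(516 + 0) = √516 = 2*√129 ≈ 22.716)
1/(M + (-420 + 38)*73) = 1/(2*√129 + (-420 + 38)*73) = 1/(2*√129 - 382*73) = 1/(2*√129 - 27886) = 1/(-27886 + 2*√129)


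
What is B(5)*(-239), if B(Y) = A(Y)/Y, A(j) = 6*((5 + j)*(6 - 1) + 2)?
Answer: -74568/5 ≈ -14914.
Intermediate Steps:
A(j) = 162 + 30*j (A(j) = 6*((5 + j)*5 + 2) = 6*((25 + 5*j) + 2) = 6*(27 + 5*j) = 162 + 30*j)
B(Y) = (162 + 30*Y)/Y
B(5)*(-239) = (30 + 162/5)*(-239) = (312/5)*(-239) = -74568/5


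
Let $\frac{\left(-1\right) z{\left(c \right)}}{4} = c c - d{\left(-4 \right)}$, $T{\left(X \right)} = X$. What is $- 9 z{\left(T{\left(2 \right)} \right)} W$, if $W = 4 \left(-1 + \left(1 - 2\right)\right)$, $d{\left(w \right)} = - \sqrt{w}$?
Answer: $-1152 - 576 i \approx -1152.0 - 576.0 i$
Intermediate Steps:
$z{\left(c \right)} = - 8 i - 4 c^{2}$ ($z{\left(c \right)} = - 4 \left(c c - - \sqrt{-4}\right) = - 4 \left(c^{2} - - 2 i\right) = - 4 \left(c^{2} + 2 i\right) = - 8 i - 4 c^{2}$)
$W = -8$ ($W = 4 \left(-1 + \left(1 - 2\right)\right) = 4 \left(-1 - 1\right) = 4 \left(-2\right) = -8$)
$- 9 z{\left(T{\left(2 \right)} \right)} W = - 9 \left(- 8 i - 4 \cdot 2^{2}\right) \left(-8\right) = - 9 \left(- 8 i - 16\right) \left(-8\right) = - 9 \left(-16 - 8 i\right) \left(-8\right) = \left(144 + 72 i\right) \left(-8\right) = -1152 - 576 i$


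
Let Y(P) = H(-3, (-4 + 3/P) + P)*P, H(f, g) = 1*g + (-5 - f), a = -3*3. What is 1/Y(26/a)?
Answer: 81/2323 ≈ 0.034869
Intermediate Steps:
a = -9
H(f, g) = -5 + g - f (H(f, g) = g + (-5 - f) = -5 + g - f)
Y(P) = P*(-6 + P + 3/P) (Y(P) = (-5 + ((-4 + 3/P) + P) - 1*(-3))*P = (-5 + (-4 + P + 3/P) + 3)*P = (-6 + P + 3/P)*P = P*(-6 + P + 3/P))
1/Y(26/a) = 1/(3 + (26/(-9))*(-6 + 26/(-9))) = 1/(3 + (26*(-⅑))*(-6 + 26*(-⅑))) = 1/(3 - 26*(-6 - 26/9)/9) = 1/(3 - 26/9*(-80/9)) = 1/(3 + 2080/81) = 1/(2323/81) = 81/2323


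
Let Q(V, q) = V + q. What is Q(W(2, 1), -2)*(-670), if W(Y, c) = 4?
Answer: -1340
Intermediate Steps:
Q(W(2, 1), -2)*(-670) = (4 - 2)*(-670) = 2*(-670) = -1340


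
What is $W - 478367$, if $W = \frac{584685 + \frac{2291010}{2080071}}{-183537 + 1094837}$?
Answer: $- \frac{60451753148302697}{126371246820} \approx -4.7837 \cdot 10^{5}$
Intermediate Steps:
$W = \frac{81079240243}{126371246820}$ ($W = \frac{584685 + 2291010 \cdot \frac{1}{2080071}}{911300} = \left(584685 + \frac{763670}{693357}\right) \frac{1}{911300} = \frac{405396201215}{693357} \cdot \frac{1}{911300} = \frac{81079240243}{126371246820} \approx 0.6416$)
$W - 478367 = \frac{81079240243}{126371246820} - 478367 = - \frac{60451753148302697}{126371246820}$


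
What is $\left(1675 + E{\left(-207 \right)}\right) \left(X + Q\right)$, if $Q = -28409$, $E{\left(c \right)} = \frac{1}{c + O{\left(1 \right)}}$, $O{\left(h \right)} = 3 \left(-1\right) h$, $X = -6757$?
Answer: $- \frac{2061600889}{35} \approx -5.8903 \cdot 10^{7}$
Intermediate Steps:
$O{\left(h \right)} = - 3 h$
$E{\left(c \right)} = \frac{1}{-3 + c}$ ($E{\left(c \right)} = \frac{1}{c - 3} = \frac{1}{-3 + c}$)
$\left(1675 + E{\left(-207 \right)}\right) \left(X + Q\right) = \left(1675 + \frac{1}{-3 - 207}\right) \left(-6757 - 28409\right) = \left(1675 + \frac{1}{-210}\right) \left(-35166\right) = \left(1675 - \frac{1}{210}\right) \left(-35166\right) = \frac{351749}{210} \left(-35166\right) = - \frac{2061600889}{35}$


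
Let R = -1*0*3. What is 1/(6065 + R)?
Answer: 1/6065 ≈ 0.00016488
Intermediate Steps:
R = 0 (R = 0*3 = 0)
1/(6065 + R) = 1/(6065 + 0) = 1/6065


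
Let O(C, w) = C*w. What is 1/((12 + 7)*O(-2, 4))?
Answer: -1/152 ≈ -0.0065789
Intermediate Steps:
1/((12 + 7)*O(-2, 4)) = 1/((12 + 7)*(-2*4)) = 1/(19*(-8)) = 1/(-152) = -1/152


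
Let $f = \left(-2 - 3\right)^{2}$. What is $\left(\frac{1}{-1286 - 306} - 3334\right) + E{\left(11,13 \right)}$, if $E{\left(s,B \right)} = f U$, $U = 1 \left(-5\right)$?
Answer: $- \frac{5506729}{1592} \approx -3459.0$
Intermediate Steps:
$U = -5$
$f = 25$ ($f = \left(-5\right)^{2} = 25$)
$E{\left(s,B \right)} = -125$ ($E{\left(s,B \right)} = 25 \left(-5\right) = -125$)
$\left(\frac{1}{-1286 - 306} - 3334\right) + E{\left(11,13 \right)} = \left(\frac{1}{-1286 - 306} - 3334\right) - 125 = \left(\frac{1}{-1592} - 3334\right) - 125 = \left(- \frac{1}{1592} - 3334\right) - 125 = - \frac{5307729}{1592} - 125 = - \frac{5506729}{1592}$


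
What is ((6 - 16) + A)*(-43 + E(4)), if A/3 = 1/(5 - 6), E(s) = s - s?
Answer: 559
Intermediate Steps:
E(s) = 0
A = -3 (A = 3/(5 - 6) = 3/(-1) = 3*(-1) = -3)
((6 - 16) + A)*(-43 + E(4)) = ((6 - 16) - 3)*(-43 + 0) = (-10 - 3)*(-43) = -13*(-43) = 559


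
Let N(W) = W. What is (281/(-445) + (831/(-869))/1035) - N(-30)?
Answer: 783605656/26682645 ≈ 29.368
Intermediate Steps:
(281/(-445) + (831/(-869))/1035) - N(-30) = (281/(-445) + (831/(-869))/1035) - 1*(-30) = (281*(-1/445) + (831*(-1/869))*(1/1035)) + 30 = (-281/445 - 831/869*1/1035) + 30 = (-281/445 - 277/299805) + 30 = -16873694/26682645 + 30 = 783605656/26682645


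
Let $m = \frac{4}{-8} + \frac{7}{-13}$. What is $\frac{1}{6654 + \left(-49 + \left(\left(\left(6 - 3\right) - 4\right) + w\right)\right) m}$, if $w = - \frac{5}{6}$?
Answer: $\frac{52}{348753} \approx 0.0001491$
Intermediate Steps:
$w = - \frac{5}{6}$ ($w = \left(-5\right) \frac{1}{6} = - \frac{5}{6} \approx -0.83333$)
$m = - \frac{27}{26}$ ($m = 4 \left(- \frac{1}{8}\right) + 7 \left(- \frac{1}{13}\right) = - \frac{1}{2} - \frac{7}{13} = - \frac{27}{26} \approx -1.0385$)
$\frac{1}{6654 + \left(-49 + \left(\left(\left(6 - 3\right) - 4\right) + w\right)\right) m} = \frac{1}{6654 + \left(-49 + \left(\left(\left(6 - 3\right) - 4\right) - \frac{5}{6}\right)\right) \left(- \frac{27}{26}\right)} = \frac{1}{6654 + \left(-49 + \left(\left(3 - 4\right) - \frac{5}{6}\right)\right) \left(- \frac{27}{26}\right)} = \frac{1}{6654 + \left(-49 - \frac{11}{6}\right) \left(- \frac{27}{26}\right)} = \frac{1}{6654 - - \frac{2745}{52}} = \frac{1}{6654 + \frac{2745}{52}} = \frac{1}{\frac{348753}{52}} = \frac{52}{348753}$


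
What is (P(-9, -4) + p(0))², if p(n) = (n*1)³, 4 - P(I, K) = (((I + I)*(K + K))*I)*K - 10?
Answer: 26728900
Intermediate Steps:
P(I, K) = 14 - 4*I²*K² (P(I, K) = 4 - ((((I + I)*(K + K))*I)*K - 10) = 4 - ((((2*I)*(2*K))*I)*K - 10) = 4 - (((4*I*K)*I)*K - 10) = 4 - ((4*K*I²)*K - 10) = 4 - (4*I²*K² - 10) = 4 - (-10 + 4*I²*K²) = 4 + (10 - 4*I²*K²) = 14 - 4*I²*K²)
p(n) = n³
(P(-9, -4) + p(0))² = ((14 - 4*(-9)²*(-4)²) + 0³)² = ((14 - 4*81*16) + 0)² = ((14 - 5184) + 0)² = (-5170 + 0)² = (-5170)² = 26728900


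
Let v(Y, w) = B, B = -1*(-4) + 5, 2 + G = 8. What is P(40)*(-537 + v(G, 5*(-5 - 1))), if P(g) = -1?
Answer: 528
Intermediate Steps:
G = 6 (G = -2 + 8 = 6)
B = 9 (B = 4 + 5 = 9)
v(Y, w) = 9
P(40)*(-537 + v(G, 5*(-5 - 1))) = -(-537 + 9) = -1*(-528) = 528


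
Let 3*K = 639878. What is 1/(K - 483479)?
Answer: -3/810559 ≈ -3.7011e-6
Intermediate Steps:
K = 639878/3 (K = (⅓)*639878 = 639878/3 ≈ 2.1329e+5)
1/(K - 483479) = 1/(639878/3 - 483479) = 1/(-810559/3) = -3/810559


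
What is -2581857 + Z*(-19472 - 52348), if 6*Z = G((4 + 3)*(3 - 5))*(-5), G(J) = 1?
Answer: -2522007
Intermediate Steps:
Z = -⅚ (Z = (1*(-5))/6 = (⅙)*(-5) = -⅚ ≈ -0.83333)
-2581857 + Z*(-19472 - 52348) = -2581857 - 5*(-19472 - 52348)/6 = -2581857 - ⅚*(-71820) = -2581857 + 59850 = -2522007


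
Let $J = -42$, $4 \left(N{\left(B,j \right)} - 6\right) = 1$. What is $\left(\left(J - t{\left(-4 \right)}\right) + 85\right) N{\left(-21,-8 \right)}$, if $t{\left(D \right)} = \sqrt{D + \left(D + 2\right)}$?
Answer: $\frac{1075}{4} - \frac{25 i \sqrt{6}}{4} \approx 268.75 - 15.309 i$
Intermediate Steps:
$N{\left(B,j \right)} = \frac{25}{4}$ ($N{\left(B,j \right)} = 6 + \frac{1}{4} \cdot 1 = 6 + \frac{1}{4} = \frac{25}{4}$)
$t{\left(D \right)} = \sqrt{2 + 2 D}$ ($t{\left(D \right)} = \sqrt{D + \left(2 + D\right)} = \sqrt{2 + 2 D}$)
$\left(\left(J - t{\left(-4 \right)}\right) + 85\right) N{\left(-21,-8 \right)} = \left(\left(-42 - \sqrt{2 + 2 \left(-4\right)}\right) + 85\right) \frac{25}{4} = \left(\left(-42 - \sqrt{2 - 8}\right) + 85\right) \frac{25}{4} = \left(\left(-42 - \sqrt{-6}\right) + 85\right) \frac{25}{4} = \left(\left(-42 - i \sqrt{6}\right) + 85\right) \frac{25}{4} = \left(43 - i \sqrt{6}\right) \frac{25}{4} = \frac{1075}{4} - \frac{25 i \sqrt{6}}{4}$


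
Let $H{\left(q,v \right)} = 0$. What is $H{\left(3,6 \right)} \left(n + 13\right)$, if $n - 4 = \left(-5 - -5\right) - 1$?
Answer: $0$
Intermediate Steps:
$n = 3$ ($n = 4 - 1 = 3$)
$H{\left(3,6 \right)} \left(n + 13\right) = 0 \left(3 + 13\right) = 0 \cdot 16 = 0$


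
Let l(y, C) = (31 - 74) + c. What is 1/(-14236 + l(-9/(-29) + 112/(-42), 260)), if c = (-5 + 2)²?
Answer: -1/14270 ≈ -7.0077e-5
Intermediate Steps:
c = 9 (c = (-3)² = 9)
l(y, C) = -34 (l(y, C) = (31 - 74) + 9 = -43 + 9 = -34)
1/(-14236 + l(-9/(-29) + 112/(-42), 260)) = 1/(-14236 - 34) = 1/(-14270) = -1/14270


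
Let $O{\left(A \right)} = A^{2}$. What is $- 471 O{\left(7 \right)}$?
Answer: $-23079$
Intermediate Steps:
$- 471 O{\left(7 \right)} = - 471 \cdot 7^{2} = \left(-471\right) 49 = -23079$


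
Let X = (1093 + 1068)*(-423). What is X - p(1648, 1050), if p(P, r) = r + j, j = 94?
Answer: -915247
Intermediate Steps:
p(P, r) = 94 + r (p(P, r) = r + 94 = 94 + r)
X = -914103 (X = 2161*(-423) = -914103)
X - p(1648, 1050) = -914103 - (94 + 1050) = -914103 - 1*1144 = -914103 - 1144 = -915247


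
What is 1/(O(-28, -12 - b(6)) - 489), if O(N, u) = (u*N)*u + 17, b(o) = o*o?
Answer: -1/64984 ≈ -1.5388e-5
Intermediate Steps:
b(o) = o**2
O(N, u) = 17 + N*u**2 (O(N, u) = (N*u)*u + 17 = N*u**2 + 17 = 17 + N*u**2)
1/(O(-28, -12 - b(6)) - 489) = 1/((17 - 28*(-12 - 1*6**2)**2) - 489) = 1/((17 - 28*(-12 - 1*36)**2) - 489) = 1/((17 - 28*(-12 - 36)**2) - 489) = 1/((17 - 28*(-48)**2) - 489) = 1/((17 - 28*2304) - 489) = 1/((17 - 64512) - 489) = 1/(-64495 - 489) = 1/(-64984) = -1/64984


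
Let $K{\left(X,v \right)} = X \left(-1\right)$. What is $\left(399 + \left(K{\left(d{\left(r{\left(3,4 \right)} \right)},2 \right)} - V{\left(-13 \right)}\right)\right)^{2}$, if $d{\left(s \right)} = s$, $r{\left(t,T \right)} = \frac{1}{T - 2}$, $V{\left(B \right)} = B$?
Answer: $\frac{677329}{4} \approx 1.6933 \cdot 10^{5}$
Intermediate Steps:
$r{\left(t,T \right)} = \frac{1}{-2 + T}$
$K{\left(X,v \right)} = - X$
$\left(399 + \left(K{\left(d{\left(r{\left(3,4 \right)} \right)},2 \right)} - V{\left(-13 \right)}\right)\right)^{2} = \left(399 - \left(-13 + \frac{1}{-2 + 4}\right)\right)^{2} = \left(399 + \left(- \frac{1}{2} + 13\right)\right)^{2} = \left(399 + \frac{25}{2}\right)^{2} = \left(\frac{823}{2}\right)^{2} = \frac{677329}{4}$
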